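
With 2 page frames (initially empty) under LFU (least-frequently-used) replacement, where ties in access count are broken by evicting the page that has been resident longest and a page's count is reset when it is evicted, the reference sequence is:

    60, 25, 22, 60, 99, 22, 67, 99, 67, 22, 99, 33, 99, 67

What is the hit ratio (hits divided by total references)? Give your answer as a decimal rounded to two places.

60 -> miss, frames {60}
25 -> miss, frames {60,25}
22 -> miss, evict 60, frames {25,22}
60 -> miss, evict 25, frames {22,60}
99 -> miss, evict 22, frames {60,99}
22 -> miss, evict 60, frames {99,22}
67 -> miss, evict 99, frames {22,67}
99 -> miss, evict 22, frames {67,99}
67 -> hit
22 -> miss, evict 99, frames {67,22}
99 -> miss, evict 22, frames {67,99}
33 -> miss, evict 99, frames {67,33}
99 -> miss, evict 33, frames {67,99}
67 -> hit
Hits: 2 of 14 references → 2/14 = 0.1429.

0.14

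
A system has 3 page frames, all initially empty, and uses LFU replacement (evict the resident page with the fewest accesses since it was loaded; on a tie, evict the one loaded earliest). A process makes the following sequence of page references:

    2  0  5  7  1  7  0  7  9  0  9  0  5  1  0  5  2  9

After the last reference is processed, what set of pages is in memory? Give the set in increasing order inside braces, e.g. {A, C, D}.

{0, 7, 9}

2: fault, frames {2}
0: fault, frames {2,0}
5: fault, frames {2,0,5}
7: fault, evict 2, frames {0,5,7}
1: fault, evict 0, frames {5,7,1}
7: hit
0: fault, evict 5, frames {7,1,0}
7: hit
9: fault, evict 1, frames {7,0,9}
0: hit
9: hit
0: hit
5: fault, evict 9, frames {7,0,5}
1: fault, evict 5, frames {7,0,1}
0: hit
5: fault, evict 1, frames {7,0,5}
2: fault, evict 5, frames {7,0,2}
9: fault, evict 2, frames {7,0,9}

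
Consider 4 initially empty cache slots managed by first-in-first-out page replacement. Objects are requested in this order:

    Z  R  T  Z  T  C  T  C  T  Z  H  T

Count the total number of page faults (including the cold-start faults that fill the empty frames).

5

Z: miss, frames [Z]
R: miss, frames [Z, R]
T: miss, frames [Z, R, T]
Z: hit
T: hit
C: miss, frames [Z, R, T, C]
T: hit
C: hit
T: hit
Z: hit
H: miss, evict Z, frames [R, T, C, H]
T: hit
Page faults: 5.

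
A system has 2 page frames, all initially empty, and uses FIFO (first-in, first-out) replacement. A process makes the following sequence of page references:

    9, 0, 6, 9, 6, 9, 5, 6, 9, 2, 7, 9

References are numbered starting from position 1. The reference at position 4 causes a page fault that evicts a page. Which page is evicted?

pos 1: 9: fault, frames [9]
pos 2: 0: fault, frames [9, 0]
pos 3: 6: fault, evict 9, frames [0, 6]
pos 4: 9: fault, evict 0, frames [6, 9]
At position 4, page 0 is evicted.

0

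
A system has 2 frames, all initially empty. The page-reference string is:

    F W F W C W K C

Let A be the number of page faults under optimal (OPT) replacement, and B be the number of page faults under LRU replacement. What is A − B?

-1

Under OPT: F F . . F . F . → 4 faults.
Under LRU: F F . . F . F F → 5 faults.
A − B = 4 − 5 = -1.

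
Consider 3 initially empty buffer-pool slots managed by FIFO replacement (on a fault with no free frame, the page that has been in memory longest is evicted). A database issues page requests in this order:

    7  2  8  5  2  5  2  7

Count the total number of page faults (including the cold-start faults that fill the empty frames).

5

7: miss, frames (7)
2: miss, frames (7 2)
8: miss, frames (7 2 8)
5: miss, evict 7, frames (2 8 5)
2: hit
5: hit
2: hit
7: miss, evict 2, frames (8 5 7)
Page faults: 5.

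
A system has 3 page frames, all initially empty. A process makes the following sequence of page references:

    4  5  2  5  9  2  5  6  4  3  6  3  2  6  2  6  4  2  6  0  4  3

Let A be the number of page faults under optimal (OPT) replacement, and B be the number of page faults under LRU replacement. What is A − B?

-2

Under OPT: F F F . F . . F F F . . . . . . F . . F . F → 10 faults.
Under LRU: F F F . F . . F F F . . F . . . F . . F F F → 12 faults.
A − B = 10 − 12 = -2.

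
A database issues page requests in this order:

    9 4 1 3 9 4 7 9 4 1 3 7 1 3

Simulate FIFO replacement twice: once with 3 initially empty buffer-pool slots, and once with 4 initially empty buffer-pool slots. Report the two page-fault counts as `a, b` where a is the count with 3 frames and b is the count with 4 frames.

3 frames: F F F F F F F . . F F . . . → 9 faults.
4 frames: F F F F . . F F F F F F . . → 10 faults.
10 > 9: adding a frame increased faults — Belady's anomaly.

9, 10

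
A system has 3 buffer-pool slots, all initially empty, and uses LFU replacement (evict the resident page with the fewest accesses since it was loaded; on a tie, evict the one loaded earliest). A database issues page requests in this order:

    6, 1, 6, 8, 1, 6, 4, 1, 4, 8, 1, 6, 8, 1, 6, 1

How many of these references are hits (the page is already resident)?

11

6 → fault, frames (6)
1 → fault, frames (6 1)
6 → hit
8 → fault, frames (6 1 8)
1 → hit
6 → hit
4 → fault, evict 8, frames (6 1 4)
1 → hit
4 → hit
8 → fault, evict 4, frames (6 1 8)
1 → hit
6 → hit
8 → hit
1 → hit
6 → hit
1 → hit
Hits: 11.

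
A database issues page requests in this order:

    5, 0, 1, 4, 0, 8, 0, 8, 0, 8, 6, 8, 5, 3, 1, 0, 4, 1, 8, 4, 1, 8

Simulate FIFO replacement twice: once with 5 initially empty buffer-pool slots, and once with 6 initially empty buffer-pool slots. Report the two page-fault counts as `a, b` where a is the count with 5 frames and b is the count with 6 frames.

12, 7

5 frames: F F F F . F . . . . F . F F F F F . F . . . → 12 faults.
6 frames: F F F F . F . . . . F . . F . . . . . . . . → 7 faults.
7 < 12: adding a frame reduced faults, as is typical.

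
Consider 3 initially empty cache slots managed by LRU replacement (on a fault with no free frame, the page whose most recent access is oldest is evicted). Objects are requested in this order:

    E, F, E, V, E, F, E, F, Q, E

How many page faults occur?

E -> fault, frames (E)
F -> fault, frames (E F)
E -> hit
V -> fault, frames (F E V)
E -> hit
F -> hit
E -> hit
F -> hit
Q -> fault, evict V, frames (E F Q)
E -> hit
Page faults: 4.

4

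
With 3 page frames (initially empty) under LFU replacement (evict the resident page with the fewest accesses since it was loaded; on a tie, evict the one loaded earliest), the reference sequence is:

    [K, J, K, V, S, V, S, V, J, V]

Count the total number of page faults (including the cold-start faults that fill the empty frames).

5

K: miss, frames {K}
J: miss, frames {K,J}
K: hit
V: miss, frames {K,J,V}
S: miss, evict J, frames {K,V,S}
V: hit
S: hit
V: hit
J: miss, evict K, frames {V,S,J}
V: hit
Page faults: 5.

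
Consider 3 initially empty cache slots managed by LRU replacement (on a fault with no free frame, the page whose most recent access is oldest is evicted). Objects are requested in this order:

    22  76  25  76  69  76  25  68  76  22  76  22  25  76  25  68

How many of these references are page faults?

22 → miss, frames [22]
76 → miss, frames [22, 76]
25 → miss, frames [22, 76, 25]
76 → hit
69 → miss, evict 22, frames [25, 76, 69]
76 → hit
25 → hit
68 → miss, evict 69, frames [76, 25, 68]
76 → hit
22 → miss, evict 25, frames [68, 76, 22]
76 → hit
22 → hit
25 → miss, evict 68, frames [76, 22, 25]
76 → hit
25 → hit
68 → miss, evict 22, frames [76, 25, 68]
Page faults: 8.

8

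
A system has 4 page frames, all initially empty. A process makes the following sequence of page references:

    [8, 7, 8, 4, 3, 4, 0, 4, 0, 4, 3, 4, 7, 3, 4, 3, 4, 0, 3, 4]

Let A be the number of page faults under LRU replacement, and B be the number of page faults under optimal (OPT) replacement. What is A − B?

1

Under LRU: F F . F F . F . . . . . F . . . . . . . → 6 faults.
Under OPT: F F . F F . F . . . . . . . . . . . . . → 5 faults.
A − B = 6 − 5 = 1.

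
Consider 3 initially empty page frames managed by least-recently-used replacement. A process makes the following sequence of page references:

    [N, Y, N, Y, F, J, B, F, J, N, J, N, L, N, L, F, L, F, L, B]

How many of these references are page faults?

N: fault, frames {N}
Y: fault, frames {N,Y}
N: hit
Y: hit
F: fault, frames {N,Y,F}
J: fault, evict N, frames {Y,F,J}
B: fault, evict Y, frames {F,J,B}
F: hit
J: hit
N: fault, evict B, frames {F,J,N}
J: hit
N: hit
L: fault, evict F, frames {J,N,L}
N: hit
L: hit
F: fault, evict J, frames {N,L,F}
L: hit
F: hit
L: hit
B: fault, evict N, frames {F,L,B}
Page faults: 9.

9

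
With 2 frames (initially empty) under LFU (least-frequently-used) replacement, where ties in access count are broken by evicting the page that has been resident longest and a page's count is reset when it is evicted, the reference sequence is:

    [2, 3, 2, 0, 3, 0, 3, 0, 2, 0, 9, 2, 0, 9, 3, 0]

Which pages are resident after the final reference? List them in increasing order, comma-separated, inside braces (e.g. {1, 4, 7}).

{0, 2}

2 → fault, frames {2}
3 → fault, frames {2,3}
2 → hit
0 → fault, evict 3, frames {2,0}
3 → fault, evict 0, frames {2,3}
0 → fault, evict 3, frames {2,0}
3 → fault, evict 0, frames {2,3}
0 → fault, evict 3, frames {2,0}
2 → hit
0 → hit
9 → fault, evict 0, frames {2,9}
2 → hit
0 → fault, evict 9, frames {2,0}
9 → fault, evict 0, frames {2,9}
3 → fault, evict 9, frames {2,3}
0 → fault, evict 3, frames {2,0}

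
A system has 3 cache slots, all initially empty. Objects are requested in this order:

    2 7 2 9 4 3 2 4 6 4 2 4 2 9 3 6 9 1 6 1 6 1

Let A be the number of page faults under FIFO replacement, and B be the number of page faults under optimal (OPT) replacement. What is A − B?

3

Under FIFO: F F . F F F F . F F . . . F F F . F . . . . → 12 faults.
Under OPT: F F . F F F . . F . . . . F F . . F . . . . → 9 faults.
A − B = 12 − 9 = 3.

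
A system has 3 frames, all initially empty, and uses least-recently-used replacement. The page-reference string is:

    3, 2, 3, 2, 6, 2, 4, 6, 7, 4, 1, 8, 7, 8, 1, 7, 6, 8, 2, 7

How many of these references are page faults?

12

3: fault, frames {3}
2: fault, frames {3,2}
3: hit
2: hit
6: fault, frames {3,2,6}
2: hit
4: fault, evict 3, frames {6,2,4}
6: hit
7: fault, evict 2, frames {4,6,7}
4: hit
1: fault, evict 6, frames {7,4,1}
8: fault, evict 7, frames {4,1,8}
7: fault, evict 4, frames {1,8,7}
8: hit
1: hit
7: hit
6: fault, evict 8, frames {1,7,6}
8: fault, evict 1, frames {7,6,8}
2: fault, evict 7, frames {6,8,2}
7: fault, evict 6, frames {8,2,7}
Page faults: 12.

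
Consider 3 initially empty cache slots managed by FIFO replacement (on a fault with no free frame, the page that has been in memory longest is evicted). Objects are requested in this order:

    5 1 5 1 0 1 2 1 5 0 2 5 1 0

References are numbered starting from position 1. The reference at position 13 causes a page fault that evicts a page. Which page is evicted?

pos 1: 5 → fault, frames (5)
pos 2: 1 → fault, frames (5 1)
pos 3: 5 → hit
pos 4: 1 → hit
pos 5: 0 → fault, frames (5 1 0)
pos 6: 1 → hit
pos 7: 2 → fault, evict 5, frames (1 0 2)
pos 8: 1 → hit
pos 9: 5 → fault, evict 1, frames (0 2 5)
pos 10: 0 → hit
pos 11: 2 → hit
pos 12: 5 → hit
pos 13: 1 → fault, evict 0, frames (2 5 1)
At position 13, page 0 is evicted.

0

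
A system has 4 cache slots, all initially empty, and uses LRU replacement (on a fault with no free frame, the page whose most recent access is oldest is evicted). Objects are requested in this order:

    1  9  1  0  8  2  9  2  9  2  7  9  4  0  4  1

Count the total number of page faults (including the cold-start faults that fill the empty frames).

10

1 → fault, frames [1]
9 → fault, frames [1, 9]
1 → hit
0 → fault, frames [9, 1, 0]
8 → fault, frames [9, 1, 0, 8]
2 → fault, evict 9, frames [1, 0, 8, 2]
9 → fault, evict 1, frames [0, 8, 2, 9]
2 → hit
9 → hit
2 → hit
7 → fault, evict 0, frames [8, 9, 2, 7]
9 → hit
4 → fault, evict 8, frames [2, 7, 9, 4]
0 → fault, evict 2, frames [7, 9, 4, 0]
4 → hit
1 → fault, evict 7, frames [9, 0, 4, 1]
Page faults: 10.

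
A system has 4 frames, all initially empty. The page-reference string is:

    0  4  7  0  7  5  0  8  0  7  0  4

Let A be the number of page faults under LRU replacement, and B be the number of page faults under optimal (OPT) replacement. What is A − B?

1

Under LRU: F F F . . F . F . . . F → 6 faults.
Under OPT: F F F . . F . F . . . . → 5 faults.
A − B = 6 − 5 = 1.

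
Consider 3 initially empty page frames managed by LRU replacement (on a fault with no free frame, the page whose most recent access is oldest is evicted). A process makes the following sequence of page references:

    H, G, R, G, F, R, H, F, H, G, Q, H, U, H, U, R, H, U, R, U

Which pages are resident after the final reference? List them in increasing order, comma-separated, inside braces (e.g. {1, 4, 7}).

H -> fault, frames (H)
G -> fault, frames (H G)
R -> fault, frames (H G R)
G -> hit
F -> fault, evict H, frames (R G F)
R -> hit
H -> fault, evict G, frames (F R H)
F -> hit
H -> hit
G -> fault, evict R, frames (F H G)
Q -> fault, evict F, frames (H G Q)
H -> hit
U -> fault, evict G, frames (Q H U)
H -> hit
U -> hit
R -> fault, evict Q, frames (H U R)
H -> hit
U -> hit
R -> hit
U -> hit

{H, R, U}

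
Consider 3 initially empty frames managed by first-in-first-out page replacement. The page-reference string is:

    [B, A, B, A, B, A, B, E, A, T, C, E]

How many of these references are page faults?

5

B -> fault, frames {B}
A -> fault, frames {B,A}
B -> hit
A -> hit
B -> hit
A -> hit
B -> hit
E -> fault, frames {B,A,E}
A -> hit
T -> fault, evict B, frames {A,E,T}
C -> fault, evict A, frames {E,T,C}
E -> hit
Page faults: 5.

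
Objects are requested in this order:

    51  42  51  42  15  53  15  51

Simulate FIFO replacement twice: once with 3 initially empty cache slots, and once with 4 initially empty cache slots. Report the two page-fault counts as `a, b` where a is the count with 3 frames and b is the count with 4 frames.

5, 4

3 frames: F F . . F F . F → 5 faults.
4 frames: F F . . F F . . → 4 faults.
4 < 5: adding a frame reduced faults, as is typical.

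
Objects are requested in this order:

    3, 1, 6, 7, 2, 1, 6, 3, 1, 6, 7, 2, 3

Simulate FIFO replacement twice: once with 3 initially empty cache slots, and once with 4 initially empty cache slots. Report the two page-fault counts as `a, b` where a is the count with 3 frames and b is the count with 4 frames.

3 frames: F F F F F F F F . . F F . → 10 faults.
4 frames: F F F F F . . F F F F F F → 11 faults.
11 > 10: adding a frame increased faults — Belady's anomaly.

10, 11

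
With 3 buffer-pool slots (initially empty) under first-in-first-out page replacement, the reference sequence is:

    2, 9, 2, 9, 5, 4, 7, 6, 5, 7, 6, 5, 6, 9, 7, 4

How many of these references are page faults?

2 → miss, frames {2}
9 → miss, frames {2,9}
2 → hit
9 → hit
5 → miss, frames {2,9,5}
4 → miss, evict 2, frames {9,5,4}
7 → miss, evict 9, frames {5,4,7}
6 → miss, evict 5, frames {4,7,6}
5 → miss, evict 4, frames {7,6,5}
7 → hit
6 → hit
5 → hit
6 → hit
9 → miss, evict 7, frames {6,5,9}
7 → miss, evict 6, frames {5,9,7}
4 → miss, evict 5, frames {9,7,4}
Page faults: 10.

10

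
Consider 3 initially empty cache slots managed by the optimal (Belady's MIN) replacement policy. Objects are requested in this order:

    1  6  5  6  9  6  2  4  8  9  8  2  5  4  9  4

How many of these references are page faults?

1 -> miss, frames {1}
6 -> miss, frames {1,6}
5 -> miss, frames {1,6,5}
6 -> hit
9 -> miss, evict 1, frames {6,5,9}
6 -> hit
2 -> miss, evict 6, frames {5,9,2}
4 -> miss, evict 5, frames {9,2,4}
8 -> miss, evict 4, frames {9,2,8}
9 -> hit
8 -> hit
2 -> hit
5 -> miss, evict 8, frames {9,2,5}
4 -> miss, evict 5, frames {9,2,4}
9 -> hit
4 -> hit
Page faults: 9.

9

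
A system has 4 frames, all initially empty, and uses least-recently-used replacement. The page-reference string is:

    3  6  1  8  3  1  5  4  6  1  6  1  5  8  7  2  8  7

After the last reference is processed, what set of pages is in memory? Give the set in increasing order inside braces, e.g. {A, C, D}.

{2, 5, 7, 8}

3 → miss, frames (3)
6 → miss, frames (3 6)
1 → miss, frames (3 6 1)
8 → miss, frames (3 6 1 8)
3 → hit
1 → hit
5 → miss, evict 6, frames (8 3 1 5)
4 → miss, evict 8, frames (3 1 5 4)
6 → miss, evict 3, frames (1 5 4 6)
1 → hit
6 → hit
1 → hit
5 → hit
8 → miss, evict 4, frames (6 1 5 8)
7 → miss, evict 6, frames (1 5 8 7)
2 → miss, evict 1, frames (5 8 7 2)
8 → hit
7 → hit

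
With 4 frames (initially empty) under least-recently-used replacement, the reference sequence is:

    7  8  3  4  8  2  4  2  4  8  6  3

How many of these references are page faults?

7

7 -> fault, frames {7}
8 -> fault, frames {7,8}
3 -> fault, frames {7,8,3}
4 -> fault, frames {7,8,3,4}
8 -> hit
2 -> fault, evict 7, frames {3,4,8,2}
4 -> hit
2 -> hit
4 -> hit
8 -> hit
6 -> fault, evict 3, frames {2,4,8,6}
3 -> fault, evict 2, frames {4,8,6,3}
Page faults: 7.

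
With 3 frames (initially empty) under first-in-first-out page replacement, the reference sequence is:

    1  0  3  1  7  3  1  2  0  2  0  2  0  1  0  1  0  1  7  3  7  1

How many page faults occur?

10

1 -> fault, frames [1]
0 -> fault, frames [1, 0]
3 -> fault, frames [1, 0, 3]
1 -> hit
7 -> fault, evict 1, frames [0, 3, 7]
3 -> hit
1 -> fault, evict 0, frames [3, 7, 1]
2 -> fault, evict 3, frames [7, 1, 2]
0 -> fault, evict 7, frames [1, 2, 0]
2 -> hit
0 -> hit
2 -> hit
0 -> hit
1 -> hit
0 -> hit
1 -> hit
0 -> hit
1 -> hit
7 -> fault, evict 1, frames [2, 0, 7]
3 -> fault, evict 2, frames [0, 7, 3]
7 -> hit
1 -> fault, evict 0, frames [7, 3, 1]
Page faults: 10.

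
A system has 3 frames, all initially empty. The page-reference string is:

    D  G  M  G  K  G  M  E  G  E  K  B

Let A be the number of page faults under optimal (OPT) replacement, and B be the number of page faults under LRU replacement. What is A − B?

Under OPT: F F F . F . . F . . . F → 6 faults.
Under LRU: F F F . F . . F . . F F → 7 faults.
A − B = 6 − 7 = -1.

-1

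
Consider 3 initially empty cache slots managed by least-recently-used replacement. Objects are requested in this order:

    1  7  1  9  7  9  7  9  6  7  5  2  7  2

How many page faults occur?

6

1: fault, frames [1]
7: fault, frames [1, 7]
1: hit
9: fault, frames [7, 1, 9]
7: hit
9: hit
7: hit
9: hit
6: fault, evict 1, frames [7, 9, 6]
7: hit
5: fault, evict 9, frames [6, 7, 5]
2: fault, evict 6, frames [7, 5, 2]
7: hit
2: hit
Page faults: 6.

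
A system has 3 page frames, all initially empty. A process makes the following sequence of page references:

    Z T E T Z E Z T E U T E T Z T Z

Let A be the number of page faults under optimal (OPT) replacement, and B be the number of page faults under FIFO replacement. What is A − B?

Under OPT: F F F . . . . . . F . . . F . . → 5 faults.
Under FIFO: F F F . . . . . . F . . . F F . → 6 faults.
A − B = 5 − 6 = -1.

-1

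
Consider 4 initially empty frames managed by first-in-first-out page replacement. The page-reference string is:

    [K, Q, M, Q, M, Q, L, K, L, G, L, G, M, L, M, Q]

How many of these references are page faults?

5

K: miss, frames [K]
Q: miss, frames [K, Q]
M: miss, frames [K, Q, M]
Q: hit
M: hit
Q: hit
L: miss, frames [K, Q, M, L]
K: hit
L: hit
G: miss, evict K, frames [Q, M, L, G]
L: hit
G: hit
M: hit
L: hit
M: hit
Q: hit
Page faults: 5.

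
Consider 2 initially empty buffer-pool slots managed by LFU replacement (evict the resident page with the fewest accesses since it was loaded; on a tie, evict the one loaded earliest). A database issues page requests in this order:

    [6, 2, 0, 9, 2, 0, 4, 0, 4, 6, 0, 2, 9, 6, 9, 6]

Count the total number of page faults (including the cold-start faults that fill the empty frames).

14

6: fault, frames (6)
2: fault, frames (6 2)
0: fault, evict 6, frames (2 0)
9: fault, evict 2, frames (0 9)
2: fault, evict 0, frames (9 2)
0: fault, evict 9, frames (2 0)
4: fault, evict 2, frames (0 4)
0: hit
4: hit
6: fault, evict 0, frames (4 6)
0: fault, evict 6, frames (4 0)
2: fault, evict 0, frames (4 2)
9: fault, evict 2, frames (4 9)
6: fault, evict 9, frames (4 6)
9: fault, evict 6, frames (4 9)
6: fault, evict 9, frames (4 6)
Page faults: 14.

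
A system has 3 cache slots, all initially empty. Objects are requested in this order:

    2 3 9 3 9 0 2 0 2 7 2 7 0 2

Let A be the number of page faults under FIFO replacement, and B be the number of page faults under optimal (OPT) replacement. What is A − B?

Under FIFO: F F F . . F F . . F . . . . → 6 faults.
Under OPT: F F F . . F . . . F . . . . → 5 faults.
A − B = 6 − 5 = 1.

1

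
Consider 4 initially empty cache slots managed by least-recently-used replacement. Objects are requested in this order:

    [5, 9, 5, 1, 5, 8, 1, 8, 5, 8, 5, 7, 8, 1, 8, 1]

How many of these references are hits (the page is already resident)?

5 → fault, frames (5)
9 → fault, frames (5 9)
5 → hit
1 → fault, frames (9 5 1)
5 → hit
8 → fault, frames (9 1 5 8)
1 → hit
8 → hit
5 → hit
8 → hit
5 → hit
7 → fault, evict 9, frames (1 8 5 7)
8 → hit
1 → hit
8 → hit
1 → hit
Hits: 11.

11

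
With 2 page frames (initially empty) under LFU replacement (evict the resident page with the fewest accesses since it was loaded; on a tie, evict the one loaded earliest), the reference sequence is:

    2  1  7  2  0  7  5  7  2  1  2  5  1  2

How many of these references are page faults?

2: miss, frames [2]
1: miss, frames [2, 1]
7: miss, evict 2, frames [1, 7]
2: miss, evict 1, frames [7, 2]
0: miss, evict 7, frames [2, 0]
7: miss, evict 2, frames [0, 7]
5: miss, evict 0, frames [7, 5]
7: hit
2: miss, evict 5, frames [7, 2]
1: miss, evict 2, frames [7, 1]
2: miss, evict 1, frames [7, 2]
5: miss, evict 2, frames [7, 5]
1: miss, evict 5, frames [7, 1]
2: miss, evict 1, frames [7, 2]
Page faults: 13.

13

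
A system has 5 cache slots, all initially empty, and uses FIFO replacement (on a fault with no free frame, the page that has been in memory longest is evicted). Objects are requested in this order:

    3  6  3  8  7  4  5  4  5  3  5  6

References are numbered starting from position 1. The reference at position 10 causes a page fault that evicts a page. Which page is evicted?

6

pos 1: 3 -> fault, frames [3]
pos 2: 6 -> fault, frames [3, 6]
pos 3: 3 -> hit
pos 4: 8 -> fault, frames [3, 6, 8]
pos 5: 7 -> fault, frames [3, 6, 8, 7]
pos 6: 4 -> fault, frames [3, 6, 8, 7, 4]
pos 7: 5 -> fault, evict 3, frames [6, 8, 7, 4, 5]
pos 8: 4 -> hit
pos 9: 5 -> hit
pos 10: 3 -> fault, evict 6, frames [8, 7, 4, 5, 3]
At position 10, page 6 is evicted.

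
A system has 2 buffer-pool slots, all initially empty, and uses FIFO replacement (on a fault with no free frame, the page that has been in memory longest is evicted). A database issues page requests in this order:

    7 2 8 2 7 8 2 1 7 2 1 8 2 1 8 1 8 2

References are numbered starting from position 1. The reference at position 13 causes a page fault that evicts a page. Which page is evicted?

1

pos 1: 7 -> miss, frames [7]
pos 2: 2 -> miss, frames [7, 2]
pos 3: 8 -> miss, evict 7, frames [2, 8]
pos 4: 2 -> hit
pos 5: 7 -> miss, evict 2, frames [8, 7]
pos 6: 8 -> hit
pos 7: 2 -> miss, evict 8, frames [7, 2]
pos 8: 1 -> miss, evict 7, frames [2, 1]
pos 9: 7 -> miss, evict 2, frames [1, 7]
pos 10: 2 -> miss, evict 1, frames [7, 2]
pos 11: 1 -> miss, evict 7, frames [2, 1]
pos 12: 8 -> miss, evict 2, frames [1, 8]
pos 13: 2 -> miss, evict 1, frames [8, 2]
At position 13, page 1 is evicted.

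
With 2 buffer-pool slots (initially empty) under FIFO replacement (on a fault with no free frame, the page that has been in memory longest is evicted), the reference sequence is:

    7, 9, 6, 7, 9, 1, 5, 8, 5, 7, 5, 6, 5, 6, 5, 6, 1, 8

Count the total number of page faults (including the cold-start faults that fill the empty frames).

7 -> miss, frames {7}
9 -> miss, frames {7,9}
6 -> miss, evict 7, frames {9,6}
7 -> miss, evict 9, frames {6,7}
9 -> miss, evict 6, frames {7,9}
1 -> miss, evict 7, frames {9,1}
5 -> miss, evict 9, frames {1,5}
8 -> miss, evict 1, frames {5,8}
5 -> hit
7 -> miss, evict 5, frames {8,7}
5 -> miss, evict 8, frames {7,5}
6 -> miss, evict 7, frames {5,6}
5 -> hit
6 -> hit
5 -> hit
6 -> hit
1 -> miss, evict 5, frames {6,1}
8 -> miss, evict 6, frames {1,8}
Page faults: 13.

13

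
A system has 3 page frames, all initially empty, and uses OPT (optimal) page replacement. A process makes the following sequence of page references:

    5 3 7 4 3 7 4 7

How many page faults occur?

4

5 -> miss, frames (5)
3 -> miss, frames (5 3)
7 -> miss, frames (5 3 7)
4 -> miss, evict 5, frames (3 7 4)
3 -> hit
7 -> hit
4 -> hit
7 -> hit
Page faults: 4.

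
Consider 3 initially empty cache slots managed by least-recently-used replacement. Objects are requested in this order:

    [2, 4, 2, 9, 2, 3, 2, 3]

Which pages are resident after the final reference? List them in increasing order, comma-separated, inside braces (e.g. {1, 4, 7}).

2 → miss, frames (2)
4 → miss, frames (2 4)
2 → hit
9 → miss, frames (4 2 9)
2 → hit
3 → miss, evict 4, frames (9 2 3)
2 → hit
3 → hit

{2, 3, 9}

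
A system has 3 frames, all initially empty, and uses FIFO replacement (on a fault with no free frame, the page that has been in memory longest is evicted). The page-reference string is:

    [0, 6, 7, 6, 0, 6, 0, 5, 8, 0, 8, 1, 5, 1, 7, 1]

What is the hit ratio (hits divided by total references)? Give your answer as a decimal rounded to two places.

0.44

0: miss, frames {0}
6: miss, frames {0,6}
7: miss, frames {0,6,7}
6: hit
0: hit
6: hit
0: hit
5: miss, evict 0, frames {6,7,5}
8: miss, evict 6, frames {7,5,8}
0: miss, evict 7, frames {5,8,0}
8: hit
1: miss, evict 5, frames {8,0,1}
5: miss, evict 8, frames {0,1,5}
1: hit
7: miss, evict 0, frames {1,5,7}
1: hit
Hits: 7 of 16 references → 7/16 = 0.4375.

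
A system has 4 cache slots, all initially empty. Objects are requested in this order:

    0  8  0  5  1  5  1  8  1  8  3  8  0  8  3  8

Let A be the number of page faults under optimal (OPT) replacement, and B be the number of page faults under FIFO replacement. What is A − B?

Under OPT: F F . F F . . . . . F . . . . . → 5 faults.
Under FIFO: F F . F F . . . . . F . F F . . → 7 faults.
A − B = 5 − 7 = -2.

-2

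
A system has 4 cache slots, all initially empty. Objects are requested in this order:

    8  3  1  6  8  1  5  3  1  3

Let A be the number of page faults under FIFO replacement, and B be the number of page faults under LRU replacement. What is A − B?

Under FIFO: F F F F . . F . . . → 5 faults.
Under LRU: F F F F . . F F . . → 6 faults.
A − B = 5 − 6 = -1.

-1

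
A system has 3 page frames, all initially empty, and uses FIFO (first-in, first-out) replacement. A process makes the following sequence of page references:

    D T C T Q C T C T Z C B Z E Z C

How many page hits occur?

D: miss, frames [D]
T: miss, frames [D, T]
C: miss, frames [D, T, C]
T: hit
Q: miss, evict D, frames [T, C, Q]
C: hit
T: hit
C: hit
T: hit
Z: miss, evict T, frames [C, Q, Z]
C: hit
B: miss, evict C, frames [Q, Z, B]
Z: hit
E: miss, evict Q, frames [Z, B, E]
Z: hit
C: miss, evict Z, frames [B, E, C]
Hits: 8.

8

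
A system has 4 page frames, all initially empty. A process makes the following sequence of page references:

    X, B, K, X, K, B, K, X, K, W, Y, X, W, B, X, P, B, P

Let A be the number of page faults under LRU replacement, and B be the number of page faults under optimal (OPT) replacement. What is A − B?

Under LRU: F F F . . . . . . F F . . F . F . . → 7 faults.
Under OPT: F F F . . . . . . F F . . . . F . . → 6 faults.
A − B = 7 − 6 = 1.

1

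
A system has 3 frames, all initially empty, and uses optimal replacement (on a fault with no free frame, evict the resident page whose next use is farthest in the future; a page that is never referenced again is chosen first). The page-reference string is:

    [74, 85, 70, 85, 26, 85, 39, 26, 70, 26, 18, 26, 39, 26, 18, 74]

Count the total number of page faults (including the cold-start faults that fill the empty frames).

74: miss, frames (74)
85: miss, frames (74 85)
70: miss, frames (74 85 70)
85: hit
26: miss, evict 74, frames (85 70 26)
85: hit
39: miss, evict 85, frames (70 26 39)
26: hit
70: hit
26: hit
18: miss, evict 70, frames (26 39 18)
26: hit
39: hit
26: hit
18: hit
74: miss, evict 18, frames (26 39 74)
Page faults: 7.

7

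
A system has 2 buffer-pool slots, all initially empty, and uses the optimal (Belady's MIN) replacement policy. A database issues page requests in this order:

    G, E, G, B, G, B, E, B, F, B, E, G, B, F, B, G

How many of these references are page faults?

G: fault, frames (G)
E: fault, frames (G E)
G: hit
B: fault, evict E, frames (G B)
G: hit
B: hit
E: fault, evict G, frames (B E)
B: hit
F: fault, evict E, frames (B F)
B: hit
E: fault, evict F, frames (B E)
G: fault, evict E, frames (B G)
B: hit
F: fault, evict G, frames (B F)
B: hit
G: fault, evict F, frames (B G)
Page faults: 9.

9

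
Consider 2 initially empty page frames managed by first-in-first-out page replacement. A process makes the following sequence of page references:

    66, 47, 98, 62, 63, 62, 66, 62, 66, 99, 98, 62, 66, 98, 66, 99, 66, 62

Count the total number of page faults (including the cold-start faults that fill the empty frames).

15

66: miss, frames (66)
47: miss, frames (66 47)
98: miss, evict 66, frames (47 98)
62: miss, evict 47, frames (98 62)
63: miss, evict 98, frames (62 63)
62: hit
66: miss, evict 62, frames (63 66)
62: miss, evict 63, frames (66 62)
66: hit
99: miss, evict 66, frames (62 99)
98: miss, evict 62, frames (99 98)
62: miss, evict 99, frames (98 62)
66: miss, evict 98, frames (62 66)
98: miss, evict 62, frames (66 98)
66: hit
99: miss, evict 66, frames (98 99)
66: miss, evict 98, frames (99 66)
62: miss, evict 99, frames (66 62)
Page faults: 15.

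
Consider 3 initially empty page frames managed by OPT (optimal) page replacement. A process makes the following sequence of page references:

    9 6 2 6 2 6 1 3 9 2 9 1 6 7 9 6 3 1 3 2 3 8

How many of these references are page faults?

9 -> fault, frames {9}
6 -> fault, frames {9,6}
2 -> fault, frames {9,6,2}
6 -> hit
2 -> hit
6 -> hit
1 -> fault, evict 6, frames {9,2,1}
3 -> fault, evict 1, frames {9,2,3}
9 -> hit
2 -> hit
9 -> hit
1 -> fault, evict 2, frames {9,3,1}
6 -> fault, evict 1, frames {9,3,6}
7 -> fault, evict 3, frames {9,6,7}
9 -> hit
6 -> hit
3 -> fault, evict 7, frames {9,6,3}
1 -> fault, evict 6, frames {9,3,1}
3 -> hit
2 -> fault, evict 1, frames {9,3,2}
3 -> hit
8 -> fault, evict 2, frames {9,3,8}
Page faults: 12.

12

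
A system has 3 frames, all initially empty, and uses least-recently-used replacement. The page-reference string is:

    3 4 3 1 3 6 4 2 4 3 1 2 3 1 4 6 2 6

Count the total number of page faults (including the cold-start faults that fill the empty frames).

3 -> miss, frames [3]
4 -> miss, frames [3, 4]
3 -> hit
1 -> miss, frames [4, 3, 1]
3 -> hit
6 -> miss, evict 4, frames [1, 3, 6]
4 -> miss, evict 1, frames [3, 6, 4]
2 -> miss, evict 3, frames [6, 4, 2]
4 -> hit
3 -> miss, evict 6, frames [2, 4, 3]
1 -> miss, evict 2, frames [4, 3, 1]
2 -> miss, evict 4, frames [3, 1, 2]
3 -> hit
1 -> hit
4 -> miss, evict 2, frames [3, 1, 4]
6 -> miss, evict 3, frames [1, 4, 6]
2 -> miss, evict 1, frames [4, 6, 2]
6 -> hit
Page faults: 12.

12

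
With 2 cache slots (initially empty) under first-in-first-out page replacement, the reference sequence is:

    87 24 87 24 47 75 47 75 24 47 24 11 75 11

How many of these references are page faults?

8

87 → fault, frames {87}
24 → fault, frames {87,24}
87 → hit
24 → hit
47 → fault, evict 87, frames {24,47}
75 → fault, evict 24, frames {47,75}
47 → hit
75 → hit
24 → fault, evict 47, frames {75,24}
47 → fault, evict 75, frames {24,47}
24 → hit
11 → fault, evict 24, frames {47,11}
75 → fault, evict 47, frames {11,75}
11 → hit
Page faults: 8.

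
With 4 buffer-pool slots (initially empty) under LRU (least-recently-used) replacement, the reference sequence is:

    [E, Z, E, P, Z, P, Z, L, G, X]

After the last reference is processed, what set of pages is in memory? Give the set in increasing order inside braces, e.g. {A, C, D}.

{G, L, X, Z}

E: miss, frames {E}
Z: miss, frames {E,Z}
E: hit
P: miss, frames {Z,E,P}
Z: hit
P: hit
Z: hit
L: miss, frames {E,P,Z,L}
G: miss, evict E, frames {P,Z,L,G}
X: miss, evict P, frames {Z,L,G,X}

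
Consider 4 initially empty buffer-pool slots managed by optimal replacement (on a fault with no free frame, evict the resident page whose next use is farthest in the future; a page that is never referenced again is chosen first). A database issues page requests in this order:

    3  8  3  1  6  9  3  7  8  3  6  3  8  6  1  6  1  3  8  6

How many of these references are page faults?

3 -> miss, frames [3]
8 -> miss, frames [3, 8]
3 -> hit
1 -> miss, frames [3, 8, 1]
6 -> miss, frames [3, 8, 1, 6]
9 -> miss, evict 1, frames [3, 8, 6, 9]
3 -> hit
7 -> miss, evict 9, frames [3, 8, 6, 7]
8 -> hit
3 -> hit
6 -> hit
3 -> hit
8 -> hit
6 -> hit
1 -> miss, evict 7, frames [3, 8, 6, 1]
6 -> hit
1 -> hit
3 -> hit
8 -> hit
6 -> hit
Page faults: 7.

7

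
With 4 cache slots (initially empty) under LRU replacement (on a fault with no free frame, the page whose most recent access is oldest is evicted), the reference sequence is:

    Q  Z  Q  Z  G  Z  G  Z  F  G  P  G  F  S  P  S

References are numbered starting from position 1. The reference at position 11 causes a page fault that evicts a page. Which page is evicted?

pos 1: Q → miss, frames {Q}
pos 2: Z → miss, frames {Q,Z}
pos 3: Q → hit
pos 4: Z → hit
pos 5: G → miss, frames {Q,Z,G}
pos 6: Z → hit
pos 7: G → hit
pos 8: Z → hit
pos 9: F → miss, frames {Q,G,Z,F}
pos 10: G → hit
pos 11: P → miss, evict Q, frames {Z,F,G,P}
At position 11, page Q is evicted.

Q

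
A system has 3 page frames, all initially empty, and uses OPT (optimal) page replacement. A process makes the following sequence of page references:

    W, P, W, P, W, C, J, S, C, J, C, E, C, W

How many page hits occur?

W → fault, frames {W}
P → fault, frames {W,P}
W → hit
P → hit
W → hit
C → fault, frames {W,P,C}
J → fault, evict P, frames {W,C,J}
S → fault, evict W, frames {C,J,S}
C → hit
J → hit
C → hit
E → fault, evict S, frames {C,J,E}
C → hit
W → fault, evict E, frames {C,J,W}
Hits: 7.

7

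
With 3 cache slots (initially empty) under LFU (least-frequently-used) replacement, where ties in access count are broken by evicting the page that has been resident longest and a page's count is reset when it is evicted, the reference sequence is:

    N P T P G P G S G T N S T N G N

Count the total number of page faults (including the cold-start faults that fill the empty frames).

N: miss, frames (N)
P: miss, frames (N P)
T: miss, frames (N P T)
P: hit
G: miss, evict N, frames (P T G)
P: hit
G: hit
S: miss, evict T, frames (P G S)
G: hit
T: miss, evict S, frames (P G T)
N: miss, evict T, frames (P G N)
S: miss, evict N, frames (P G S)
T: miss, evict S, frames (P G T)
N: miss, evict T, frames (P G N)
G: hit
N: hit
Page faults: 10.

10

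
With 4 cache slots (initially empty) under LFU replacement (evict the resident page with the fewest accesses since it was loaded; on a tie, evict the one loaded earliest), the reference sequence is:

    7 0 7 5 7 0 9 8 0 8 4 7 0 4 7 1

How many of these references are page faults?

7 -> miss, frames [7]
0 -> miss, frames [7, 0]
7 -> hit
5 -> miss, frames [7, 0, 5]
7 -> hit
0 -> hit
9 -> miss, frames [7, 0, 5, 9]
8 -> miss, evict 5, frames [7, 0, 9, 8]
0 -> hit
8 -> hit
4 -> miss, evict 9, frames [7, 0, 8, 4]
7 -> hit
0 -> hit
4 -> hit
7 -> hit
1 -> miss, evict 8, frames [7, 0, 4, 1]
Page faults: 7.

7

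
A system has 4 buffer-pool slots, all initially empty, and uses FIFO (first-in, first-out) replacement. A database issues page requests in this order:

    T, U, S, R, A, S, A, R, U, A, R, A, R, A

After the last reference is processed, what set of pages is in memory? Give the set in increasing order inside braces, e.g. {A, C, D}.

T -> miss, frames {T}
U -> miss, frames {T,U}
S -> miss, frames {T,U,S}
R -> miss, frames {T,U,S,R}
A -> miss, evict T, frames {U,S,R,A}
S -> hit
A -> hit
R -> hit
U -> hit
A -> hit
R -> hit
A -> hit
R -> hit
A -> hit

{A, R, S, U}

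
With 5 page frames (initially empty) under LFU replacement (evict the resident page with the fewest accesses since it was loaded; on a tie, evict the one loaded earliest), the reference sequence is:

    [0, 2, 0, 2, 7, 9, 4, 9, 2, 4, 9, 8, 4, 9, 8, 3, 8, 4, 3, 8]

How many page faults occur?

0: fault, frames {0}
2: fault, frames {0,2}
0: hit
2: hit
7: fault, frames {0,2,7}
9: fault, frames {0,2,7,9}
4: fault, frames {0,2,7,9,4}
9: hit
2: hit
4: hit
9: hit
8: fault, evict 7, frames {0,2,9,4,8}
4: hit
9: hit
8: hit
3: fault, evict 0, frames {2,9,4,8,3}
8: hit
4: hit
3: hit
8: hit
Page faults: 7.

7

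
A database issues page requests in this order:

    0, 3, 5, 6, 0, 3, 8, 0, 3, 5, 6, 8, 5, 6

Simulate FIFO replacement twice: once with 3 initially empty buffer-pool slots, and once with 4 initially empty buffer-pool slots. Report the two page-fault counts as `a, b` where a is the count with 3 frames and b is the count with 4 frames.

9, 10

3 frames: F F F F F F F . . F F . . . → 9 faults.
4 frames: F F F F . . F F F F F F . . → 10 faults.
10 > 9: adding a frame increased faults — Belady's anomaly.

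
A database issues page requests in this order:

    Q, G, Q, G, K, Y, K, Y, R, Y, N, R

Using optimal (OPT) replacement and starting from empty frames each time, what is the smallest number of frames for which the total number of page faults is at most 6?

2

f=1: 12 faults
f=2: 6 faults
f=3: 6 faults
f=4: 6 faults
f=5: 6 faults
f=6: 6 faults
Smallest f with faults ≤ 6 is 2.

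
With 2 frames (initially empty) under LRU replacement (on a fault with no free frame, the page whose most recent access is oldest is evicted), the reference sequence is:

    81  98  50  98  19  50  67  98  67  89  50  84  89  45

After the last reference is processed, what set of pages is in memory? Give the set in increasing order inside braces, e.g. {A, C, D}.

81: miss, frames {81}
98: miss, frames {81,98}
50: miss, evict 81, frames {98,50}
98: hit
19: miss, evict 50, frames {98,19}
50: miss, evict 98, frames {19,50}
67: miss, evict 19, frames {50,67}
98: miss, evict 50, frames {67,98}
67: hit
89: miss, evict 98, frames {67,89}
50: miss, evict 67, frames {89,50}
84: miss, evict 89, frames {50,84}
89: miss, evict 50, frames {84,89}
45: miss, evict 84, frames {89,45}

{45, 89}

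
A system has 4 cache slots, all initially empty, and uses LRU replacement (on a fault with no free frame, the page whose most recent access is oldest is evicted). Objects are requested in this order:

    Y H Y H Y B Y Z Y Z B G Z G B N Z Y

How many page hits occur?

11

Y -> fault, frames {Y}
H -> fault, frames {Y,H}
Y -> hit
H -> hit
Y -> hit
B -> fault, frames {H,Y,B}
Y -> hit
Z -> fault, frames {H,B,Y,Z}
Y -> hit
Z -> hit
B -> hit
G -> fault, evict H, frames {Y,Z,B,G}
Z -> hit
G -> hit
B -> hit
N -> fault, evict Y, frames {Z,G,B,N}
Z -> hit
Y -> fault, evict G, frames {B,N,Z,Y}
Hits: 11.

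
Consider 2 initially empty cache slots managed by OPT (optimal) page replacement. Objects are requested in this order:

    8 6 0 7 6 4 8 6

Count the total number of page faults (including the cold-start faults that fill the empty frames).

6

8 -> fault, frames (8)
6 -> fault, frames (8 6)
0 -> fault, evict 8, frames (6 0)
7 -> fault, evict 0, frames (6 7)
6 -> hit
4 -> fault, evict 7, frames (6 4)
8 -> fault, evict 4, frames (6 8)
6 -> hit
Page faults: 6.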